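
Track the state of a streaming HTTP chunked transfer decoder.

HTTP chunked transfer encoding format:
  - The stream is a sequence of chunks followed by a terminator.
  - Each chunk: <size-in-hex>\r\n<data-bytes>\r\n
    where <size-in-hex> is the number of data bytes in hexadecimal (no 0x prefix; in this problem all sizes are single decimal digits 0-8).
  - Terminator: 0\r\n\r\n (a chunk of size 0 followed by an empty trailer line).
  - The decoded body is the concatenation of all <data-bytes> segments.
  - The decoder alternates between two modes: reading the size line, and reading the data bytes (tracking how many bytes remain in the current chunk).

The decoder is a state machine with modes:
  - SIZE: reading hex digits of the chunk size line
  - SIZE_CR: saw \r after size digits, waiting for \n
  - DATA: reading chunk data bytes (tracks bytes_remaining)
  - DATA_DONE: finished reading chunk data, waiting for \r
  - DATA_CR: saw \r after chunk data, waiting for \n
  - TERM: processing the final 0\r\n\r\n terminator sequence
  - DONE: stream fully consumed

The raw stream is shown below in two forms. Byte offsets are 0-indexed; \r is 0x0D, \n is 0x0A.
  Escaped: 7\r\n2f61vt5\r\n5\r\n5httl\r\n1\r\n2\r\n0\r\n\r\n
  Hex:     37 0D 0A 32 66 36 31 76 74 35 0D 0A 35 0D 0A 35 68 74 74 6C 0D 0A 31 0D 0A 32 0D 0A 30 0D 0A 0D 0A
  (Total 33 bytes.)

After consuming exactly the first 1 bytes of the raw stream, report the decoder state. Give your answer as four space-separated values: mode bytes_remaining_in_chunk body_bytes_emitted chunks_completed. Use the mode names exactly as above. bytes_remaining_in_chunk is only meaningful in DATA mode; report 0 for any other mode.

Answer: SIZE 0 0 0

Derivation:
Byte 0 = '7': mode=SIZE remaining=0 emitted=0 chunks_done=0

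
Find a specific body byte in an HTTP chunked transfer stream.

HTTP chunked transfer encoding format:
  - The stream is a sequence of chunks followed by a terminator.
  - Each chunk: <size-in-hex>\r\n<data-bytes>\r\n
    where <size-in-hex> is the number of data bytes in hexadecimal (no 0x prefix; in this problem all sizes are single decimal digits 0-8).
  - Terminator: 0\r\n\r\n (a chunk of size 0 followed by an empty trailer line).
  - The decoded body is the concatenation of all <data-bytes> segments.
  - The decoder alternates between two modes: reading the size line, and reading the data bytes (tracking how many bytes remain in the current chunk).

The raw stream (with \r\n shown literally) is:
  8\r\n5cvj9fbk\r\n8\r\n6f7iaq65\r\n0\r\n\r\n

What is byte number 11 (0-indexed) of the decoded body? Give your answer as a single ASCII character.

Chunk 1: stream[0..1]='8' size=0x8=8, data at stream[3..11]='5cvj9fbk' -> body[0..8], body so far='5cvj9fbk'
Chunk 2: stream[13..14]='8' size=0x8=8, data at stream[16..24]='6f7iaq65' -> body[8..16], body so far='5cvj9fbk6f7iaq65'
Chunk 3: stream[26..27]='0' size=0 (terminator). Final body='5cvj9fbk6f7iaq65' (16 bytes)
Body byte 11 = 'i'

Answer: i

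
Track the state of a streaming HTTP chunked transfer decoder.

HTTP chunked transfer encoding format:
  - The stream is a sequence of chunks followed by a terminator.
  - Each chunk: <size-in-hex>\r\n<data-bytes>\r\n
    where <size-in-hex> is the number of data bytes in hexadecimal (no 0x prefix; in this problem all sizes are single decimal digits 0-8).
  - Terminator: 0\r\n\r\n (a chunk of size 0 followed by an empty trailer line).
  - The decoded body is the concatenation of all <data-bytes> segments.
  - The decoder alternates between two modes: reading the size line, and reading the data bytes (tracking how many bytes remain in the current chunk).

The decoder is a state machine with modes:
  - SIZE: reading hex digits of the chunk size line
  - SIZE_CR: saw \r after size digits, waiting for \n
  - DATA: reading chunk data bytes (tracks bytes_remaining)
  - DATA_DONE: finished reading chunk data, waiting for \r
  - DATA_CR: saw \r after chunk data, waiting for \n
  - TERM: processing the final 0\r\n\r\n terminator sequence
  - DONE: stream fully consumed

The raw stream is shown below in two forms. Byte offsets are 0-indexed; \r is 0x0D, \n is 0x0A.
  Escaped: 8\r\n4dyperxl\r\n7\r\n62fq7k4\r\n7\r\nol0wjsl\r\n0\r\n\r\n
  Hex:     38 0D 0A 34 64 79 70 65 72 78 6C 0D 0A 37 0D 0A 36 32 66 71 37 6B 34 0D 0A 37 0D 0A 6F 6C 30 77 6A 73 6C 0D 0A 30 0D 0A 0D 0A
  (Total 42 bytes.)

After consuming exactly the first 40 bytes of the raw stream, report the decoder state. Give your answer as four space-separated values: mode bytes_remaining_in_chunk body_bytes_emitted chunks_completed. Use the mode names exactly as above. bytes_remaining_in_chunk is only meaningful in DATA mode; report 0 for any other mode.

Byte 0 = '8': mode=SIZE remaining=0 emitted=0 chunks_done=0
Byte 1 = 0x0D: mode=SIZE_CR remaining=0 emitted=0 chunks_done=0
Byte 2 = 0x0A: mode=DATA remaining=8 emitted=0 chunks_done=0
Byte 3 = '4': mode=DATA remaining=7 emitted=1 chunks_done=0
Byte 4 = 'd': mode=DATA remaining=6 emitted=2 chunks_done=0
Byte 5 = 'y': mode=DATA remaining=5 emitted=3 chunks_done=0
Byte 6 = 'p': mode=DATA remaining=4 emitted=4 chunks_done=0
Byte 7 = 'e': mode=DATA remaining=3 emitted=5 chunks_done=0
Byte 8 = 'r': mode=DATA remaining=2 emitted=6 chunks_done=0
Byte 9 = 'x': mode=DATA remaining=1 emitted=7 chunks_done=0
Byte 10 = 'l': mode=DATA_DONE remaining=0 emitted=8 chunks_done=0
Byte 11 = 0x0D: mode=DATA_CR remaining=0 emitted=8 chunks_done=0
Byte 12 = 0x0A: mode=SIZE remaining=0 emitted=8 chunks_done=1
Byte 13 = '7': mode=SIZE remaining=0 emitted=8 chunks_done=1
Byte 14 = 0x0D: mode=SIZE_CR remaining=0 emitted=8 chunks_done=1
Byte 15 = 0x0A: mode=DATA remaining=7 emitted=8 chunks_done=1
Byte 16 = '6': mode=DATA remaining=6 emitted=9 chunks_done=1
Byte 17 = '2': mode=DATA remaining=5 emitted=10 chunks_done=1
Byte 18 = 'f': mode=DATA remaining=4 emitted=11 chunks_done=1
Byte 19 = 'q': mode=DATA remaining=3 emitted=12 chunks_done=1
Byte 20 = '7': mode=DATA remaining=2 emitted=13 chunks_done=1
Byte 21 = 'k': mode=DATA remaining=1 emitted=14 chunks_done=1
Byte 22 = '4': mode=DATA_DONE remaining=0 emitted=15 chunks_done=1
Byte 23 = 0x0D: mode=DATA_CR remaining=0 emitted=15 chunks_done=1
Byte 24 = 0x0A: mode=SIZE remaining=0 emitted=15 chunks_done=2
Byte 25 = '7': mode=SIZE remaining=0 emitted=15 chunks_done=2
Byte 26 = 0x0D: mode=SIZE_CR remaining=0 emitted=15 chunks_done=2
Byte 27 = 0x0A: mode=DATA remaining=7 emitted=15 chunks_done=2
Byte 28 = 'o': mode=DATA remaining=6 emitted=16 chunks_done=2
Byte 29 = 'l': mode=DATA remaining=5 emitted=17 chunks_done=2
Byte 30 = '0': mode=DATA remaining=4 emitted=18 chunks_done=2
Byte 31 = 'w': mode=DATA remaining=3 emitted=19 chunks_done=2
Byte 32 = 'j': mode=DATA remaining=2 emitted=20 chunks_done=2
Byte 33 = 's': mode=DATA remaining=1 emitted=21 chunks_done=2
Byte 34 = 'l': mode=DATA_DONE remaining=0 emitted=22 chunks_done=2
Byte 35 = 0x0D: mode=DATA_CR remaining=0 emitted=22 chunks_done=2
Byte 36 = 0x0A: mode=SIZE remaining=0 emitted=22 chunks_done=3
Byte 37 = '0': mode=SIZE remaining=0 emitted=22 chunks_done=3
Byte 38 = 0x0D: mode=SIZE_CR remaining=0 emitted=22 chunks_done=3
Byte 39 = 0x0A: mode=TERM remaining=0 emitted=22 chunks_done=3

Answer: TERM 0 22 3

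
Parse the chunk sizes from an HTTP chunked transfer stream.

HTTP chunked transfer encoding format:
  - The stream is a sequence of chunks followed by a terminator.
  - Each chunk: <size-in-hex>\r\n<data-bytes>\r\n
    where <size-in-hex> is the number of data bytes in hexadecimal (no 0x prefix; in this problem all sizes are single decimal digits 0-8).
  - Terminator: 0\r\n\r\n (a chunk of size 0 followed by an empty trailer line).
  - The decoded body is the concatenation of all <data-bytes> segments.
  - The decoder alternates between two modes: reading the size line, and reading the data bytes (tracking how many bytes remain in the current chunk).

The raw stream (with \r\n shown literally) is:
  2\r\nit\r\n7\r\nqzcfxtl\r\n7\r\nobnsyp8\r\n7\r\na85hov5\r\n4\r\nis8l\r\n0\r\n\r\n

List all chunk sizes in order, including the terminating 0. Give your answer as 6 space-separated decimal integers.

Answer: 2 7 7 7 4 0

Derivation:
Chunk 1: stream[0..1]='2' size=0x2=2, data at stream[3..5]='it' -> body[0..2], body so far='it'
Chunk 2: stream[7..8]='7' size=0x7=7, data at stream[10..17]='qzcfxtl' -> body[2..9], body so far='itqzcfxtl'
Chunk 3: stream[19..20]='7' size=0x7=7, data at stream[22..29]='obnsyp8' -> body[9..16], body so far='itqzcfxtlobnsyp8'
Chunk 4: stream[31..32]='7' size=0x7=7, data at stream[34..41]='a85hov5' -> body[16..23], body so far='itqzcfxtlobnsyp8a85hov5'
Chunk 5: stream[43..44]='4' size=0x4=4, data at stream[46..50]='is8l' -> body[23..27], body so far='itqzcfxtlobnsyp8a85hov5is8l'
Chunk 6: stream[52..53]='0' size=0 (terminator). Final body='itqzcfxtlobnsyp8a85hov5is8l' (27 bytes)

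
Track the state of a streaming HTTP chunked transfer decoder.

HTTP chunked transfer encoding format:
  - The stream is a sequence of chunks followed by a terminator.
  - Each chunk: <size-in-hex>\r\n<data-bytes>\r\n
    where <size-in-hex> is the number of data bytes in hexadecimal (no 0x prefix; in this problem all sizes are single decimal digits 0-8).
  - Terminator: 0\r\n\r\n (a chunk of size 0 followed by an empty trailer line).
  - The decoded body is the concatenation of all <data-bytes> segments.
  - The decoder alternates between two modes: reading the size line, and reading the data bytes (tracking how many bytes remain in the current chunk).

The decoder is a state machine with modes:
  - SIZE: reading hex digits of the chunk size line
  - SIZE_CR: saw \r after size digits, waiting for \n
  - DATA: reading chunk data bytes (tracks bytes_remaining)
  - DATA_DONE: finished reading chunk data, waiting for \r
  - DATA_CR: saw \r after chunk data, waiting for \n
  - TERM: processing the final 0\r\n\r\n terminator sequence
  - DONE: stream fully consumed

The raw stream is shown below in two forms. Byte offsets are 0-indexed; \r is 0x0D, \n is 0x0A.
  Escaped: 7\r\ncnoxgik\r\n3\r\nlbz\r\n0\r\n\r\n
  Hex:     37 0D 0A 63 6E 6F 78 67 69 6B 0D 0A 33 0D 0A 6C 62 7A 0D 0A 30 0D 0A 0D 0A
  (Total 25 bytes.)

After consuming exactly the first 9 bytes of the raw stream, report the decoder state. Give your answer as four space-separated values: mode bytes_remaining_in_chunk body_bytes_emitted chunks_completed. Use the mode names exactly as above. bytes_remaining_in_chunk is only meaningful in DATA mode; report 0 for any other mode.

Answer: DATA 1 6 0

Derivation:
Byte 0 = '7': mode=SIZE remaining=0 emitted=0 chunks_done=0
Byte 1 = 0x0D: mode=SIZE_CR remaining=0 emitted=0 chunks_done=0
Byte 2 = 0x0A: mode=DATA remaining=7 emitted=0 chunks_done=0
Byte 3 = 'c': mode=DATA remaining=6 emitted=1 chunks_done=0
Byte 4 = 'n': mode=DATA remaining=5 emitted=2 chunks_done=0
Byte 5 = 'o': mode=DATA remaining=4 emitted=3 chunks_done=0
Byte 6 = 'x': mode=DATA remaining=3 emitted=4 chunks_done=0
Byte 7 = 'g': mode=DATA remaining=2 emitted=5 chunks_done=0
Byte 8 = 'i': mode=DATA remaining=1 emitted=6 chunks_done=0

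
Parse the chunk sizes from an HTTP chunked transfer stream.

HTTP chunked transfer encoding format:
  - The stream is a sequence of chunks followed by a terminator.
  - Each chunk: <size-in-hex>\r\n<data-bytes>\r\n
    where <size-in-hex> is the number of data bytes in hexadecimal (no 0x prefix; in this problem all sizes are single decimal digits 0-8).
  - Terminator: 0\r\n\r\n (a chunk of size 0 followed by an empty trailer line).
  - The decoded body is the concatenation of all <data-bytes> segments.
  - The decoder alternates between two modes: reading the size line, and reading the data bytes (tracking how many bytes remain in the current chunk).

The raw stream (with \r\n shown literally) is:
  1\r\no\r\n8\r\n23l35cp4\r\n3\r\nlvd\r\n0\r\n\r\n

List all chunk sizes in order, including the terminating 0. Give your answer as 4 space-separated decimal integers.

Answer: 1 8 3 0

Derivation:
Chunk 1: stream[0..1]='1' size=0x1=1, data at stream[3..4]='o' -> body[0..1], body so far='o'
Chunk 2: stream[6..7]='8' size=0x8=8, data at stream[9..17]='23l35cp4' -> body[1..9], body so far='o23l35cp4'
Chunk 3: stream[19..20]='3' size=0x3=3, data at stream[22..25]='lvd' -> body[9..12], body so far='o23l35cp4lvd'
Chunk 4: stream[27..28]='0' size=0 (terminator). Final body='o23l35cp4lvd' (12 bytes)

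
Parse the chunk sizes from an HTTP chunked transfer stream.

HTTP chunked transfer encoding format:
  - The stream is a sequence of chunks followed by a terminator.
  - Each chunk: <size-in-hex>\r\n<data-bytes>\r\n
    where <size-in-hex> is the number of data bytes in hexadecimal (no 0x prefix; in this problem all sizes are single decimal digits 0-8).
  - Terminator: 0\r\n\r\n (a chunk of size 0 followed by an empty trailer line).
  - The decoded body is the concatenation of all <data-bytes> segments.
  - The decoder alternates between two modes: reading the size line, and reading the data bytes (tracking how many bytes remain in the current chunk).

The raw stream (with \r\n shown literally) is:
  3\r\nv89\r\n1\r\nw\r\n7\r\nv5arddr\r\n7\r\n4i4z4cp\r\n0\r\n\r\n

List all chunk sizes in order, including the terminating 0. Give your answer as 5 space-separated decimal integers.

Answer: 3 1 7 7 0

Derivation:
Chunk 1: stream[0..1]='3' size=0x3=3, data at stream[3..6]='v89' -> body[0..3], body so far='v89'
Chunk 2: stream[8..9]='1' size=0x1=1, data at stream[11..12]='w' -> body[3..4], body so far='v89w'
Chunk 3: stream[14..15]='7' size=0x7=7, data at stream[17..24]='v5arddr' -> body[4..11], body so far='v89wv5arddr'
Chunk 4: stream[26..27]='7' size=0x7=7, data at stream[29..36]='4i4z4cp' -> body[11..18], body so far='v89wv5arddr4i4z4cp'
Chunk 5: stream[38..39]='0' size=0 (terminator). Final body='v89wv5arddr4i4z4cp' (18 bytes)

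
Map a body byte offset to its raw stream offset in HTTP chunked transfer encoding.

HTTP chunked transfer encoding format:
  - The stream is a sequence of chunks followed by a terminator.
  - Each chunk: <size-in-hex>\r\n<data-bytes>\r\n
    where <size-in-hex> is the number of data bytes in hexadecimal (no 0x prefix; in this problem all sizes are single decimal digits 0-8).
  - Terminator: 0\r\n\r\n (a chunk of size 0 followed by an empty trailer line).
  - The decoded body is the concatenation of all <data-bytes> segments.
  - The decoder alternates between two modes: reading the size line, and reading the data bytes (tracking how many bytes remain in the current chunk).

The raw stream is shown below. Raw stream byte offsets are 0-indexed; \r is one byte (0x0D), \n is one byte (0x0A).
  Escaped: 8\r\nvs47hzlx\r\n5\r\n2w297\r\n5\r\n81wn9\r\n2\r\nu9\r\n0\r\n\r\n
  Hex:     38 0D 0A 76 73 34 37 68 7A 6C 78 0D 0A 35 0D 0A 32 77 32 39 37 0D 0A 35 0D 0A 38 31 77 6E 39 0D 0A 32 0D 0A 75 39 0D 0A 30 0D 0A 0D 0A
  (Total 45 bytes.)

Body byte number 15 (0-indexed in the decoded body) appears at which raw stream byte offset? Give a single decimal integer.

Chunk 1: stream[0..1]='8' size=0x8=8, data at stream[3..11]='vs47hzlx' -> body[0..8], body so far='vs47hzlx'
Chunk 2: stream[13..14]='5' size=0x5=5, data at stream[16..21]='2w297' -> body[8..13], body so far='vs47hzlx2w297'
Chunk 3: stream[23..24]='5' size=0x5=5, data at stream[26..31]='81wn9' -> body[13..18], body so far='vs47hzlx2w29781wn9'
Chunk 4: stream[33..34]='2' size=0x2=2, data at stream[36..38]='u9' -> body[18..20], body so far='vs47hzlx2w29781wn9u9'
Chunk 5: stream[40..41]='0' size=0 (terminator). Final body='vs47hzlx2w29781wn9u9' (20 bytes)
Body byte 15 at stream offset 28

Answer: 28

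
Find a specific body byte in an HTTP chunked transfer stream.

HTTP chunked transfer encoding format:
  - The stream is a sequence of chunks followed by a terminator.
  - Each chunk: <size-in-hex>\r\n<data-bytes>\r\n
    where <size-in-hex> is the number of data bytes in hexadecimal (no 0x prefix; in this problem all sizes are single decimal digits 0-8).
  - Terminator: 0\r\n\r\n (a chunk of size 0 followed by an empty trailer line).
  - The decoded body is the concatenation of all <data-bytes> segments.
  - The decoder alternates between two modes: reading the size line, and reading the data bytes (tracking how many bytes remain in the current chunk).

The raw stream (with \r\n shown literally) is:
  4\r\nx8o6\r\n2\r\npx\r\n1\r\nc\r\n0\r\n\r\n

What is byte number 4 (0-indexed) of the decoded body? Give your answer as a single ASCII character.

Chunk 1: stream[0..1]='4' size=0x4=4, data at stream[3..7]='x8o6' -> body[0..4], body so far='x8o6'
Chunk 2: stream[9..10]='2' size=0x2=2, data at stream[12..14]='px' -> body[4..6], body so far='x8o6px'
Chunk 3: stream[16..17]='1' size=0x1=1, data at stream[19..20]='c' -> body[6..7], body so far='x8o6pxc'
Chunk 4: stream[22..23]='0' size=0 (terminator). Final body='x8o6pxc' (7 bytes)
Body byte 4 = 'p'

Answer: p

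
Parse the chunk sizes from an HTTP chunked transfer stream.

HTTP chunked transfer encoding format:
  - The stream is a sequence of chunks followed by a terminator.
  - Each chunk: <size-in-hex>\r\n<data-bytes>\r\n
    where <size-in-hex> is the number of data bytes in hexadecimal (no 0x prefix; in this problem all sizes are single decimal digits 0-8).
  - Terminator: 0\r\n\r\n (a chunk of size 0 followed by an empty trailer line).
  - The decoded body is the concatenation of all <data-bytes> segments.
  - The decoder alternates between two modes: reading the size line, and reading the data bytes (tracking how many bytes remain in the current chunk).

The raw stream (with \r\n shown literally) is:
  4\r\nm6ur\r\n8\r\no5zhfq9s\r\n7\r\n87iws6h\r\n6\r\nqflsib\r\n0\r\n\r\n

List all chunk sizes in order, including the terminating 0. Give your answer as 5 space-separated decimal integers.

Answer: 4 8 7 6 0

Derivation:
Chunk 1: stream[0..1]='4' size=0x4=4, data at stream[3..7]='m6ur' -> body[0..4], body so far='m6ur'
Chunk 2: stream[9..10]='8' size=0x8=8, data at stream[12..20]='o5zhfq9s' -> body[4..12], body so far='m6uro5zhfq9s'
Chunk 3: stream[22..23]='7' size=0x7=7, data at stream[25..32]='87iws6h' -> body[12..19], body so far='m6uro5zhfq9s87iws6h'
Chunk 4: stream[34..35]='6' size=0x6=6, data at stream[37..43]='qflsib' -> body[19..25], body so far='m6uro5zhfq9s87iws6hqflsib'
Chunk 5: stream[45..46]='0' size=0 (terminator). Final body='m6uro5zhfq9s87iws6hqflsib' (25 bytes)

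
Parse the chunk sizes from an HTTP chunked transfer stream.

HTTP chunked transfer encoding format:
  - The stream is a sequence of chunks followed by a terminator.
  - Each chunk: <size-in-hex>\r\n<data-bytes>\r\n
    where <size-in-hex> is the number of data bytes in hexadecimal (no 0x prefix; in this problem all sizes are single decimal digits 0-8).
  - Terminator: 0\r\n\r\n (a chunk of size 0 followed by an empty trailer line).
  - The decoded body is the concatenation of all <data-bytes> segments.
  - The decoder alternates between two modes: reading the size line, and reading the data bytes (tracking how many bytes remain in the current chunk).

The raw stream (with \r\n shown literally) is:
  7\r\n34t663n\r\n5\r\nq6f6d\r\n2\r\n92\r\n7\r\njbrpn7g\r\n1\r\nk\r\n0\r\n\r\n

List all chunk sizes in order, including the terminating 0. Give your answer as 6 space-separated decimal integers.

Chunk 1: stream[0..1]='7' size=0x7=7, data at stream[3..10]='34t663n' -> body[0..7], body so far='34t663n'
Chunk 2: stream[12..13]='5' size=0x5=5, data at stream[15..20]='q6f6d' -> body[7..12], body so far='34t663nq6f6d'
Chunk 3: stream[22..23]='2' size=0x2=2, data at stream[25..27]='92' -> body[12..14], body so far='34t663nq6f6d92'
Chunk 4: stream[29..30]='7' size=0x7=7, data at stream[32..39]='jbrpn7g' -> body[14..21], body so far='34t663nq6f6d92jbrpn7g'
Chunk 5: stream[41..42]='1' size=0x1=1, data at stream[44..45]='k' -> body[21..22], body so far='34t663nq6f6d92jbrpn7gk'
Chunk 6: stream[47..48]='0' size=0 (terminator). Final body='34t663nq6f6d92jbrpn7gk' (22 bytes)

Answer: 7 5 2 7 1 0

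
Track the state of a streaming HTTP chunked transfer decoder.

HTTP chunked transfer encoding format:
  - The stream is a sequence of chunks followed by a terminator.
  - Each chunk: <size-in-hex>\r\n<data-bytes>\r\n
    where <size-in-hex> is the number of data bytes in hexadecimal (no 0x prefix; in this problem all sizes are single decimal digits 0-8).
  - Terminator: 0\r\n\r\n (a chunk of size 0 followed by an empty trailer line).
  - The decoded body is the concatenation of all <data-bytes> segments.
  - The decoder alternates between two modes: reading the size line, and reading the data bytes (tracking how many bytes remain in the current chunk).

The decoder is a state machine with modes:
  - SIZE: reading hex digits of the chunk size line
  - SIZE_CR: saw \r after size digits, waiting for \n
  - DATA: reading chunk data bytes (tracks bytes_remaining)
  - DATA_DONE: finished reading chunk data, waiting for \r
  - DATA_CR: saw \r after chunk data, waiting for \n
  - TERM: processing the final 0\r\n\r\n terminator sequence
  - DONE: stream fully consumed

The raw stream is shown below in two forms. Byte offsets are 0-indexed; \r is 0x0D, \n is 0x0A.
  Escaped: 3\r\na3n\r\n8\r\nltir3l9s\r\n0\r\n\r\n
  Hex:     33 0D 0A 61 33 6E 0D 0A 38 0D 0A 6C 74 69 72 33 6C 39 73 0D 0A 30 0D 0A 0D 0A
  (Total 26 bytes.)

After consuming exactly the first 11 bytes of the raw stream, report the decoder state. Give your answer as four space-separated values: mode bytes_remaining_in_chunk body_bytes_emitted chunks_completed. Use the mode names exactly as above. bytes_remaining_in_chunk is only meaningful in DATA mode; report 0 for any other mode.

Byte 0 = '3': mode=SIZE remaining=0 emitted=0 chunks_done=0
Byte 1 = 0x0D: mode=SIZE_CR remaining=0 emitted=0 chunks_done=0
Byte 2 = 0x0A: mode=DATA remaining=3 emitted=0 chunks_done=0
Byte 3 = 'a': mode=DATA remaining=2 emitted=1 chunks_done=0
Byte 4 = '3': mode=DATA remaining=1 emitted=2 chunks_done=0
Byte 5 = 'n': mode=DATA_DONE remaining=0 emitted=3 chunks_done=0
Byte 6 = 0x0D: mode=DATA_CR remaining=0 emitted=3 chunks_done=0
Byte 7 = 0x0A: mode=SIZE remaining=0 emitted=3 chunks_done=1
Byte 8 = '8': mode=SIZE remaining=0 emitted=3 chunks_done=1
Byte 9 = 0x0D: mode=SIZE_CR remaining=0 emitted=3 chunks_done=1
Byte 10 = 0x0A: mode=DATA remaining=8 emitted=3 chunks_done=1

Answer: DATA 8 3 1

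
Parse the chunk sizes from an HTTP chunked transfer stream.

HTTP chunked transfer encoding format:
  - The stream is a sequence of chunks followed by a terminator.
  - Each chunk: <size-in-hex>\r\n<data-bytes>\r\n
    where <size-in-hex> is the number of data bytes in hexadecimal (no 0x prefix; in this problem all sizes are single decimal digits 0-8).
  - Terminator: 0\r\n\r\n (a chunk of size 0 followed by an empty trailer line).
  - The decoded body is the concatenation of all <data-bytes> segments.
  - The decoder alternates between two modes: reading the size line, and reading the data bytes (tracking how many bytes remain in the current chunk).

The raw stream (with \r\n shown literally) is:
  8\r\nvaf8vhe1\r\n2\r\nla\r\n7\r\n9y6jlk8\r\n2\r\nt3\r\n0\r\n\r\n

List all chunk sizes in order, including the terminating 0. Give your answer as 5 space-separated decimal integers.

Answer: 8 2 7 2 0

Derivation:
Chunk 1: stream[0..1]='8' size=0x8=8, data at stream[3..11]='vaf8vhe1' -> body[0..8], body so far='vaf8vhe1'
Chunk 2: stream[13..14]='2' size=0x2=2, data at stream[16..18]='la' -> body[8..10], body so far='vaf8vhe1la'
Chunk 3: stream[20..21]='7' size=0x7=7, data at stream[23..30]='9y6jlk8' -> body[10..17], body so far='vaf8vhe1la9y6jlk8'
Chunk 4: stream[32..33]='2' size=0x2=2, data at stream[35..37]='t3' -> body[17..19], body so far='vaf8vhe1la9y6jlk8t3'
Chunk 5: stream[39..40]='0' size=0 (terminator). Final body='vaf8vhe1la9y6jlk8t3' (19 bytes)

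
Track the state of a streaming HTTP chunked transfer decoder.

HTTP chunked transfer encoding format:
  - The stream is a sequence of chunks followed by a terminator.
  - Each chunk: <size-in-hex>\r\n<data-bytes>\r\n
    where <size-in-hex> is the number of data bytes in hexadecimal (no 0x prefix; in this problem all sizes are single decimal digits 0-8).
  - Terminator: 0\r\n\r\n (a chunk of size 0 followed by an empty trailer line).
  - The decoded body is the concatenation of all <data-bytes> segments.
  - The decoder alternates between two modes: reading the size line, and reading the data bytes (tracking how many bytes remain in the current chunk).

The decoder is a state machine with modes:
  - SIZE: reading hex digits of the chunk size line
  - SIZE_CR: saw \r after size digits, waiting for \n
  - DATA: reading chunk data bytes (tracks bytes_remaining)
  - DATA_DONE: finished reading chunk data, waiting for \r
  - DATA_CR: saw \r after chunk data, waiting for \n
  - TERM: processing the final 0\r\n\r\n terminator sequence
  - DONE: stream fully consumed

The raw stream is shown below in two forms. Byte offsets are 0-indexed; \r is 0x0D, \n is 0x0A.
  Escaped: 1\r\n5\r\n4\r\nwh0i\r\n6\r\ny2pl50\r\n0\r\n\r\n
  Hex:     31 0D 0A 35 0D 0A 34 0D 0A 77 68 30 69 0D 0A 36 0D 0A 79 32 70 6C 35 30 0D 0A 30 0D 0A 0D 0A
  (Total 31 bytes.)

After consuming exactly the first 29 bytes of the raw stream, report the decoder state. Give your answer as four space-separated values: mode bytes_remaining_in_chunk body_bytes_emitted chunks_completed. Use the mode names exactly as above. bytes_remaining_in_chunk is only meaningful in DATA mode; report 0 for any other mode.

Answer: TERM 0 11 3

Derivation:
Byte 0 = '1': mode=SIZE remaining=0 emitted=0 chunks_done=0
Byte 1 = 0x0D: mode=SIZE_CR remaining=0 emitted=0 chunks_done=0
Byte 2 = 0x0A: mode=DATA remaining=1 emitted=0 chunks_done=0
Byte 3 = '5': mode=DATA_DONE remaining=0 emitted=1 chunks_done=0
Byte 4 = 0x0D: mode=DATA_CR remaining=0 emitted=1 chunks_done=0
Byte 5 = 0x0A: mode=SIZE remaining=0 emitted=1 chunks_done=1
Byte 6 = '4': mode=SIZE remaining=0 emitted=1 chunks_done=1
Byte 7 = 0x0D: mode=SIZE_CR remaining=0 emitted=1 chunks_done=1
Byte 8 = 0x0A: mode=DATA remaining=4 emitted=1 chunks_done=1
Byte 9 = 'w': mode=DATA remaining=3 emitted=2 chunks_done=1
Byte 10 = 'h': mode=DATA remaining=2 emitted=3 chunks_done=1
Byte 11 = '0': mode=DATA remaining=1 emitted=4 chunks_done=1
Byte 12 = 'i': mode=DATA_DONE remaining=0 emitted=5 chunks_done=1
Byte 13 = 0x0D: mode=DATA_CR remaining=0 emitted=5 chunks_done=1
Byte 14 = 0x0A: mode=SIZE remaining=0 emitted=5 chunks_done=2
Byte 15 = '6': mode=SIZE remaining=0 emitted=5 chunks_done=2
Byte 16 = 0x0D: mode=SIZE_CR remaining=0 emitted=5 chunks_done=2
Byte 17 = 0x0A: mode=DATA remaining=6 emitted=5 chunks_done=2
Byte 18 = 'y': mode=DATA remaining=5 emitted=6 chunks_done=2
Byte 19 = '2': mode=DATA remaining=4 emitted=7 chunks_done=2
Byte 20 = 'p': mode=DATA remaining=3 emitted=8 chunks_done=2
Byte 21 = 'l': mode=DATA remaining=2 emitted=9 chunks_done=2
Byte 22 = '5': mode=DATA remaining=1 emitted=10 chunks_done=2
Byte 23 = '0': mode=DATA_DONE remaining=0 emitted=11 chunks_done=2
Byte 24 = 0x0D: mode=DATA_CR remaining=0 emitted=11 chunks_done=2
Byte 25 = 0x0A: mode=SIZE remaining=0 emitted=11 chunks_done=3
Byte 26 = '0': mode=SIZE remaining=0 emitted=11 chunks_done=3
Byte 27 = 0x0D: mode=SIZE_CR remaining=0 emitted=11 chunks_done=3
Byte 28 = 0x0A: mode=TERM remaining=0 emitted=11 chunks_done=3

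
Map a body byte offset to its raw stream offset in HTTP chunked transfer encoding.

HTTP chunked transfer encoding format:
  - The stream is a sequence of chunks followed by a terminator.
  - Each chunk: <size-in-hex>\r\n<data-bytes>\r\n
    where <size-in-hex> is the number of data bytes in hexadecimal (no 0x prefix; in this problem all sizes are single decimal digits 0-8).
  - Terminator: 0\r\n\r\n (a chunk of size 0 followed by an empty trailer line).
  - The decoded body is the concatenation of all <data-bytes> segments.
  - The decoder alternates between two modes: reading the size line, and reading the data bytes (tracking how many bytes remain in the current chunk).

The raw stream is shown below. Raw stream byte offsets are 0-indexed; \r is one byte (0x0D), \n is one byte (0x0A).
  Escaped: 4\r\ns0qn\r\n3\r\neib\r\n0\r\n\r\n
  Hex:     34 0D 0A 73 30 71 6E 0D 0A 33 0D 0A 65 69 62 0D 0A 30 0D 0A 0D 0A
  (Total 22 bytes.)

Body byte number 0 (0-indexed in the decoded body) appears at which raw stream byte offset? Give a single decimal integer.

Chunk 1: stream[0..1]='4' size=0x4=4, data at stream[3..7]='s0qn' -> body[0..4], body so far='s0qn'
Chunk 2: stream[9..10]='3' size=0x3=3, data at stream[12..15]='eib' -> body[4..7], body so far='s0qneib'
Chunk 3: stream[17..18]='0' size=0 (terminator). Final body='s0qneib' (7 bytes)
Body byte 0 at stream offset 3

Answer: 3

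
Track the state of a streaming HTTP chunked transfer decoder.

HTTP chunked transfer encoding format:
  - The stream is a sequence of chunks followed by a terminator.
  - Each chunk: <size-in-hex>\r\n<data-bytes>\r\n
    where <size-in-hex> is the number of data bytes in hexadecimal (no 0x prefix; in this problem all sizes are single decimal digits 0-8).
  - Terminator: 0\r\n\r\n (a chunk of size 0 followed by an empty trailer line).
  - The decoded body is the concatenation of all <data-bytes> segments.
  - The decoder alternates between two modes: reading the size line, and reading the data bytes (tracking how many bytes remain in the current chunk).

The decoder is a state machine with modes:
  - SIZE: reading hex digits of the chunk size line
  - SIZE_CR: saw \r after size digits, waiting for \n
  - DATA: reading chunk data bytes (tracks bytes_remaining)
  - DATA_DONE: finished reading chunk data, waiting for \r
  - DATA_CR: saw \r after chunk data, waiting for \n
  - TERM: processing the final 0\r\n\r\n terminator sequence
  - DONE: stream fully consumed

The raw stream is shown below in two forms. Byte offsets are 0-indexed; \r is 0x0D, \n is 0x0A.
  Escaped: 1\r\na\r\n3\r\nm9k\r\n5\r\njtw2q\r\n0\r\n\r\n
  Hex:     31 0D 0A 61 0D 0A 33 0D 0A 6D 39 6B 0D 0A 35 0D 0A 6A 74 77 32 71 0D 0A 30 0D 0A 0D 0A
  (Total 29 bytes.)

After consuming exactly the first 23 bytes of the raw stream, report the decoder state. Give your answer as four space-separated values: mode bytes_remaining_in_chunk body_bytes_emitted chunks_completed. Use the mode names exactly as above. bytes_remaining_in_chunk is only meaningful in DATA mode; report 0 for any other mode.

Byte 0 = '1': mode=SIZE remaining=0 emitted=0 chunks_done=0
Byte 1 = 0x0D: mode=SIZE_CR remaining=0 emitted=0 chunks_done=0
Byte 2 = 0x0A: mode=DATA remaining=1 emitted=0 chunks_done=0
Byte 3 = 'a': mode=DATA_DONE remaining=0 emitted=1 chunks_done=0
Byte 4 = 0x0D: mode=DATA_CR remaining=0 emitted=1 chunks_done=0
Byte 5 = 0x0A: mode=SIZE remaining=0 emitted=1 chunks_done=1
Byte 6 = '3': mode=SIZE remaining=0 emitted=1 chunks_done=1
Byte 7 = 0x0D: mode=SIZE_CR remaining=0 emitted=1 chunks_done=1
Byte 8 = 0x0A: mode=DATA remaining=3 emitted=1 chunks_done=1
Byte 9 = 'm': mode=DATA remaining=2 emitted=2 chunks_done=1
Byte 10 = '9': mode=DATA remaining=1 emitted=3 chunks_done=1
Byte 11 = 'k': mode=DATA_DONE remaining=0 emitted=4 chunks_done=1
Byte 12 = 0x0D: mode=DATA_CR remaining=0 emitted=4 chunks_done=1
Byte 13 = 0x0A: mode=SIZE remaining=0 emitted=4 chunks_done=2
Byte 14 = '5': mode=SIZE remaining=0 emitted=4 chunks_done=2
Byte 15 = 0x0D: mode=SIZE_CR remaining=0 emitted=4 chunks_done=2
Byte 16 = 0x0A: mode=DATA remaining=5 emitted=4 chunks_done=2
Byte 17 = 'j': mode=DATA remaining=4 emitted=5 chunks_done=2
Byte 18 = 't': mode=DATA remaining=3 emitted=6 chunks_done=2
Byte 19 = 'w': mode=DATA remaining=2 emitted=7 chunks_done=2
Byte 20 = '2': mode=DATA remaining=1 emitted=8 chunks_done=2
Byte 21 = 'q': mode=DATA_DONE remaining=0 emitted=9 chunks_done=2
Byte 22 = 0x0D: mode=DATA_CR remaining=0 emitted=9 chunks_done=2

Answer: DATA_CR 0 9 2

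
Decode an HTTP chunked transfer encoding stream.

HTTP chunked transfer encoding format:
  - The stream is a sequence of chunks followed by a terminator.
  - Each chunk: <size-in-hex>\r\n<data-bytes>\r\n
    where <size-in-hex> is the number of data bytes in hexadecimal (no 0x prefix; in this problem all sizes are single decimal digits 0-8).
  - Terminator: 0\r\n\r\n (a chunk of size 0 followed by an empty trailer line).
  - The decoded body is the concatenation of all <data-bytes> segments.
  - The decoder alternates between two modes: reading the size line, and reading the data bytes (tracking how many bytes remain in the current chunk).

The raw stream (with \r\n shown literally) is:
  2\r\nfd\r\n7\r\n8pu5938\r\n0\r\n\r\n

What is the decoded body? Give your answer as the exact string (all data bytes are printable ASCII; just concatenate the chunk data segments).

Answer: fd8pu5938

Derivation:
Chunk 1: stream[0..1]='2' size=0x2=2, data at stream[3..5]='fd' -> body[0..2], body so far='fd'
Chunk 2: stream[7..8]='7' size=0x7=7, data at stream[10..17]='8pu5938' -> body[2..9], body so far='fd8pu5938'
Chunk 3: stream[19..20]='0' size=0 (terminator). Final body='fd8pu5938' (9 bytes)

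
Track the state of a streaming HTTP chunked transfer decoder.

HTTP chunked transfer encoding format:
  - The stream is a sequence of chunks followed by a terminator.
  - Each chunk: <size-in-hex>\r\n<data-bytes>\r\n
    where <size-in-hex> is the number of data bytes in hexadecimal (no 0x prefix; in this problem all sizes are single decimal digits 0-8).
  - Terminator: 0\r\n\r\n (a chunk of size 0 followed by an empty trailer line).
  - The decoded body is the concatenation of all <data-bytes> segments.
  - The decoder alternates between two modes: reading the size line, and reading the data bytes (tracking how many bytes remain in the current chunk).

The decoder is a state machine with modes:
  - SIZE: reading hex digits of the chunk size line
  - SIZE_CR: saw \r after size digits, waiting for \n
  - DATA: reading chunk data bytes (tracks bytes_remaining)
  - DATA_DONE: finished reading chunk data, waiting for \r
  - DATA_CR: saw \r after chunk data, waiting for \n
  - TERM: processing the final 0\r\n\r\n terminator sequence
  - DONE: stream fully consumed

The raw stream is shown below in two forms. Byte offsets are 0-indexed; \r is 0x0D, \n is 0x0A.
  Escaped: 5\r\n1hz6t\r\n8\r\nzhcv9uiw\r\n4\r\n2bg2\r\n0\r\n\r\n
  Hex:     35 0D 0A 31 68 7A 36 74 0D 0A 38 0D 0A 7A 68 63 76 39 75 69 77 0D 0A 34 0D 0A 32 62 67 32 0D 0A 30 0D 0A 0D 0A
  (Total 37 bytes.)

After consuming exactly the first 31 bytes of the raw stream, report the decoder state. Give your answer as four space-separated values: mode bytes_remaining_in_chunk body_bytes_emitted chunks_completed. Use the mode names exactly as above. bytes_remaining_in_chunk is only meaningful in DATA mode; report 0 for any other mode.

Byte 0 = '5': mode=SIZE remaining=0 emitted=0 chunks_done=0
Byte 1 = 0x0D: mode=SIZE_CR remaining=0 emitted=0 chunks_done=0
Byte 2 = 0x0A: mode=DATA remaining=5 emitted=0 chunks_done=0
Byte 3 = '1': mode=DATA remaining=4 emitted=1 chunks_done=0
Byte 4 = 'h': mode=DATA remaining=3 emitted=2 chunks_done=0
Byte 5 = 'z': mode=DATA remaining=2 emitted=3 chunks_done=0
Byte 6 = '6': mode=DATA remaining=1 emitted=4 chunks_done=0
Byte 7 = 't': mode=DATA_DONE remaining=0 emitted=5 chunks_done=0
Byte 8 = 0x0D: mode=DATA_CR remaining=0 emitted=5 chunks_done=0
Byte 9 = 0x0A: mode=SIZE remaining=0 emitted=5 chunks_done=1
Byte 10 = '8': mode=SIZE remaining=0 emitted=5 chunks_done=1
Byte 11 = 0x0D: mode=SIZE_CR remaining=0 emitted=5 chunks_done=1
Byte 12 = 0x0A: mode=DATA remaining=8 emitted=5 chunks_done=1
Byte 13 = 'z': mode=DATA remaining=7 emitted=6 chunks_done=1
Byte 14 = 'h': mode=DATA remaining=6 emitted=7 chunks_done=1
Byte 15 = 'c': mode=DATA remaining=5 emitted=8 chunks_done=1
Byte 16 = 'v': mode=DATA remaining=4 emitted=9 chunks_done=1
Byte 17 = '9': mode=DATA remaining=3 emitted=10 chunks_done=1
Byte 18 = 'u': mode=DATA remaining=2 emitted=11 chunks_done=1
Byte 19 = 'i': mode=DATA remaining=1 emitted=12 chunks_done=1
Byte 20 = 'w': mode=DATA_DONE remaining=0 emitted=13 chunks_done=1
Byte 21 = 0x0D: mode=DATA_CR remaining=0 emitted=13 chunks_done=1
Byte 22 = 0x0A: mode=SIZE remaining=0 emitted=13 chunks_done=2
Byte 23 = '4': mode=SIZE remaining=0 emitted=13 chunks_done=2
Byte 24 = 0x0D: mode=SIZE_CR remaining=0 emitted=13 chunks_done=2
Byte 25 = 0x0A: mode=DATA remaining=4 emitted=13 chunks_done=2
Byte 26 = '2': mode=DATA remaining=3 emitted=14 chunks_done=2
Byte 27 = 'b': mode=DATA remaining=2 emitted=15 chunks_done=2
Byte 28 = 'g': mode=DATA remaining=1 emitted=16 chunks_done=2
Byte 29 = '2': mode=DATA_DONE remaining=0 emitted=17 chunks_done=2
Byte 30 = 0x0D: mode=DATA_CR remaining=0 emitted=17 chunks_done=2

Answer: DATA_CR 0 17 2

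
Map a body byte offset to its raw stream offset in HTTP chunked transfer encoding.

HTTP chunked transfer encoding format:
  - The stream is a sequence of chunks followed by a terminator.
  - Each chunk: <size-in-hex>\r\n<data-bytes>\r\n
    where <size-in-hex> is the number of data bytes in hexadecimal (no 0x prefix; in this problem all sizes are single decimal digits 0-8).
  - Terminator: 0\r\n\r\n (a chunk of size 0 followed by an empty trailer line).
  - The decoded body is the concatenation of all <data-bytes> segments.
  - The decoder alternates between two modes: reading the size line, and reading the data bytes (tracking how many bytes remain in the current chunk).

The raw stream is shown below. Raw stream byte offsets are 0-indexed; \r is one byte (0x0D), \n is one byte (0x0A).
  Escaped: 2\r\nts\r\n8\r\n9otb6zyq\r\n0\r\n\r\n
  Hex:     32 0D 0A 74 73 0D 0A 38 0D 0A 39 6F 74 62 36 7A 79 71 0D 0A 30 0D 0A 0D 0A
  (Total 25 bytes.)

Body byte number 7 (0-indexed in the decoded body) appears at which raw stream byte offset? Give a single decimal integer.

Answer: 15

Derivation:
Chunk 1: stream[0..1]='2' size=0x2=2, data at stream[3..5]='ts' -> body[0..2], body so far='ts'
Chunk 2: stream[7..8]='8' size=0x8=8, data at stream[10..18]='9otb6zyq' -> body[2..10], body so far='ts9otb6zyq'
Chunk 3: stream[20..21]='0' size=0 (terminator). Final body='ts9otb6zyq' (10 bytes)
Body byte 7 at stream offset 15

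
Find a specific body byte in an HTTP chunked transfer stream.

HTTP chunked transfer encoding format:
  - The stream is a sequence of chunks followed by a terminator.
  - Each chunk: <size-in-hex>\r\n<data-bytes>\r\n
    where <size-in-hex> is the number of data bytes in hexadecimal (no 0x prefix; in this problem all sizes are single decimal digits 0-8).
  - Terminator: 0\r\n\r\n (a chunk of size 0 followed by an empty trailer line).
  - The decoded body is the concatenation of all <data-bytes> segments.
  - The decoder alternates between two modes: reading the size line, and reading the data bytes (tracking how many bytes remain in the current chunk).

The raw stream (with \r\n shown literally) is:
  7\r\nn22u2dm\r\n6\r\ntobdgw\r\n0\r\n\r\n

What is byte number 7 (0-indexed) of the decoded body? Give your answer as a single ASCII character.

Chunk 1: stream[0..1]='7' size=0x7=7, data at stream[3..10]='n22u2dm' -> body[0..7], body so far='n22u2dm'
Chunk 2: stream[12..13]='6' size=0x6=6, data at stream[15..21]='tobdgw' -> body[7..13], body so far='n22u2dmtobdgw'
Chunk 3: stream[23..24]='0' size=0 (terminator). Final body='n22u2dmtobdgw' (13 bytes)
Body byte 7 = 't'

Answer: t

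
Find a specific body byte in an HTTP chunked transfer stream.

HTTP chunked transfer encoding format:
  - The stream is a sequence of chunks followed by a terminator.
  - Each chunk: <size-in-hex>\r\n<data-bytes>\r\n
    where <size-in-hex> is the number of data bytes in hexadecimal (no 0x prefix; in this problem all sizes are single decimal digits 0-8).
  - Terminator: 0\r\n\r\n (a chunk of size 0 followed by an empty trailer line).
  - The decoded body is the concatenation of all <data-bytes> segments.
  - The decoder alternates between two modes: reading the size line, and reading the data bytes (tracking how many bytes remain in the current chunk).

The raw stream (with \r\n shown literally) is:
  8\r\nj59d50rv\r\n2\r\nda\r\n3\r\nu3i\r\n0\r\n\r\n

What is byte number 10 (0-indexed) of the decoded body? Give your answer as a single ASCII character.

Answer: u

Derivation:
Chunk 1: stream[0..1]='8' size=0x8=8, data at stream[3..11]='j59d50rv' -> body[0..8], body so far='j59d50rv'
Chunk 2: stream[13..14]='2' size=0x2=2, data at stream[16..18]='da' -> body[8..10], body so far='j59d50rvda'
Chunk 3: stream[20..21]='3' size=0x3=3, data at stream[23..26]='u3i' -> body[10..13], body so far='j59d50rvdau3i'
Chunk 4: stream[28..29]='0' size=0 (terminator). Final body='j59d50rvdau3i' (13 bytes)
Body byte 10 = 'u'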